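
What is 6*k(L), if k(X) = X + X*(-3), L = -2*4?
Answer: 96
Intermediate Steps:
L = -8
k(X) = -2*X (k(X) = X - 3*X = -2*X)
6*k(L) = 6*(-2*(-8)) = 6*16 = 96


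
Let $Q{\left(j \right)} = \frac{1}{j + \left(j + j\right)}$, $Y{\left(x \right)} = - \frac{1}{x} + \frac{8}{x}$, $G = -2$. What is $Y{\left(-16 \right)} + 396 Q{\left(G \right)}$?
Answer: $- \frac{1063}{16} \approx -66.438$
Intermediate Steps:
$Y{\left(x \right)} = \frac{7}{x}$
$Q{\left(j \right)} = \frac{1}{3 j}$ ($Q{\left(j \right)} = \frac{1}{j + 2 j} = \frac{1}{3 j}$)
$Y{\left(-16 \right)} + 396 Q{\left(G \right)} = \frac{7}{-16} + 396 \frac{1}{3 \left(-2\right)} = 7 \left(- \frac{1}{16}\right) + 396 \cdot \frac{1}{3} \left(- \frac{1}{2}\right) = - \frac{7}{16} + 396 \left(- \frac{1}{6}\right) = - \frac{7}{16} - 66 = - \frac{1063}{16}$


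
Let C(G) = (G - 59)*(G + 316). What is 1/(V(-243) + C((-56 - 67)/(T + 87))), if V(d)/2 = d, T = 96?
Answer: -3721/71823806 ≈ -5.1807e-5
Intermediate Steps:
V(d) = 2*d
C(G) = (-59 + G)*(316 + G)
1/(V(-243) + C((-56 - 67)/(T + 87))) = 1/(2*(-243) + (-18644 + ((-56 - 67)/(96 + 87))² + 257*((-56 - 67)/(96 + 87)))) = 1/(-486 + (-18644 + (-123/183)² + 257*(-123/183))) = 1/(-486 + (-18644 + (-123*1/183)² + 257*(-123*1/183))) = 1/(-486 + (-18644 + (-41/61)² + 257*(-41/61))) = 1/(-486 + (-18644 + 1681/3721 - 10537/61)) = 1/(-486 - 70015400/3721) = 1/(-71823806/3721) = -3721/71823806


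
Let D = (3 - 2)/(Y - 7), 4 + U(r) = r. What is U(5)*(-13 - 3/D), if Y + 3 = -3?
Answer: 26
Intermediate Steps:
Y = -6 (Y = -3 - 3 = -6)
U(r) = -4 + r
D = -1/13 (D = (3 - 2)/(-6 - 7) = 1/(-13) = 1*(-1/13) = -1/13 ≈ -0.076923)
U(5)*(-13 - 3/D) = (-4 + 5)*(-13 - 3/(-1/13)) = 1*(-13 - 3*(-13)) = 1*(-13 + 39) = 1*26 = 26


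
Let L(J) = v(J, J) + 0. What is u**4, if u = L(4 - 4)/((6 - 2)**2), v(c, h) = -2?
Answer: 1/4096 ≈ 0.00024414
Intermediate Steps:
L(J) = -2 (L(J) = -2 + 0 = -2)
u = -1/8 (u = -2/(6 - 2)**2 = -2/(4**2) = -2/16 = -2*1/16 = -1/8 ≈ -0.12500)
u**4 = (-1/8)**4 = 1/4096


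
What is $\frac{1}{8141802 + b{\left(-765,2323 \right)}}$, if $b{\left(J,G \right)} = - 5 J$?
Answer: $\frac{1}{8145627} \approx 1.2277 \cdot 10^{-7}$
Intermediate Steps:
$\frac{1}{8141802 + b{\left(-765,2323 \right)}} = \frac{1}{8141802 - -3825} = \frac{1}{8141802 + 3825} = \frac{1}{8145627}$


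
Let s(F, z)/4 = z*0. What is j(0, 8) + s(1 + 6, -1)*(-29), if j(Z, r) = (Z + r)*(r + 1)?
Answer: 72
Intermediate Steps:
j(Z, r) = (1 + r)*(Z + r) (j(Z, r) = (Z + r)*(1 + r) = (1 + r)*(Z + r))
s(F, z) = 0 (s(F, z) = 4*(z*0) = 4*0 = 0)
j(0, 8) + s(1 + 6, -1)*(-29) = (0 + 8 + 8**2 + 0*8) + 0*(-29) = (0 + 8 + 64 + 0) + 0 = 72 + 0 = 72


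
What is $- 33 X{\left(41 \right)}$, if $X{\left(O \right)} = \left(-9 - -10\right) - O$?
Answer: $1320$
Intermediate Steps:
$X{\left(O \right)} = 1 - O$ ($X{\left(O \right)} = \left(-9 + 10\right) - O = 1 - O$)
$- 33 X{\left(41 \right)} = - 33 \left(1 - 41\right) = \left(-33\right) \left(-40\right) = 1320$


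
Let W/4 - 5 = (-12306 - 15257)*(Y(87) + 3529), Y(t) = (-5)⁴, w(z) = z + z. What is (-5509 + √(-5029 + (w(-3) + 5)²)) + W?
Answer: -457992297 + 2*I*√1257 ≈ -4.5799e+8 + 70.908*I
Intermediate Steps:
w(z) = 2*z
Y(t) = 625
W = -457986788 (W = 20 + 4*((-12306 - 15257)*(625 + 3529)) = 20 + 4*(-27563*4154) = 20 + 4*(-114496702) = 20 - 457986808 = -457986788)
(-5509 + √(-5029 + (w(-3) + 5)²)) + W = (-5509 + √(-5029 + (2*(-3) + 5)²)) - 457986788 = (-5509 + √(-5029 + (-6 + 5)²)) - 457986788 = (-5509 + √(-5029 + (-1)²)) - 457986788 = (-5509 + √(-5029 + 1)) - 457986788 = (-5509 + √(-5028)) - 457986788 = (-5509 + 2*I*√1257) - 457986788 = -457992297 + 2*I*√1257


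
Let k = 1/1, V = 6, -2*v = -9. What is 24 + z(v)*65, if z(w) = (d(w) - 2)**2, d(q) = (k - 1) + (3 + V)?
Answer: 3209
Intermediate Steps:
v = 9/2 (v = -1/2*(-9) = 9/2 ≈ 4.5000)
k = 1
d(q) = 9 (d(q) = (1 - 1) + (3 + 6) = 0 + 9 = 9)
z(w) = 49 (z(w) = (9 - 2)**2 = 7**2 = 49)
24 + z(v)*65 = 24 + 49*65 = 24 + 3185 = 3209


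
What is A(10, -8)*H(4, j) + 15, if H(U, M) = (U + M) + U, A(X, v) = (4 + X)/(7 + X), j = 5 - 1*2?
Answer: 409/17 ≈ 24.059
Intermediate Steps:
j = 3 (j = 5 - 2 = 3)
A(X, v) = (4 + X)/(7 + X)
H(U, M) = M + 2*U (H(U, M) = (M + U) + U = M + 2*U)
A(10, -8)*H(4, j) + 15 = ((4 + 10)/(7 + 10))*(3 + 2*4) + 15 = (14/17)*(3 + 8) + 15 = ((1/17)*14)*11 + 15 = (14/17)*11 + 15 = 154/17 + 15 = 409/17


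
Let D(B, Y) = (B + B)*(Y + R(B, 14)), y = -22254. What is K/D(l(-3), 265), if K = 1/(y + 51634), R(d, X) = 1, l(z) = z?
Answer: -1/46890480 ≈ -2.1326e-8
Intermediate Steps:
K = 1/29380 (K = 1/(-22254 + 51634) = 1/29380 ≈ 3.4037e-5)
D(B, Y) = 2*B*(1 + Y) (D(B, Y) = (B + B)*(Y + 1) = (2*B)*(1 + Y) = 2*B*(1 + Y))
K/D(l(-3), 265) = 1/(29380*((2*(-3)*(1 + 265)))) = 1/(29380*((2*(-3)*266))) = (1/29380)/(-1596) = (1/29380)*(-1/1596) = -1/46890480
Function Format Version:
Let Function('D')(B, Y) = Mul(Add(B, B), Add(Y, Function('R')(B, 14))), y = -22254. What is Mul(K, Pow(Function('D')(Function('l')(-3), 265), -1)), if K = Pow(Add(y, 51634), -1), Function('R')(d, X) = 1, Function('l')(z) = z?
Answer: Rational(-1, 46890480) ≈ -2.1326e-8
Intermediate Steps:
K = Rational(1, 29380) (K = Pow(Add(-22254, 51634), -1) = Pow(29380, -1) = Rational(1, 29380) ≈ 3.4037e-5)
Function('D')(B, Y) = Mul(2, B, Add(1, Y)) (Function('D')(B, Y) = Mul(Add(B, B), Add(Y, 1)) = Mul(Mul(2, B), Add(1, Y)) = Mul(2, B, Add(1, Y)))
Mul(K, Pow(Function('D')(Function('l')(-3), 265), -1)) = Mul(Rational(1, 29380), Pow(Mul(2, -3, Add(1, 265)), -1)) = Mul(Rational(1, 29380), Pow(Mul(2, -3, 266), -1)) = Mul(Rational(1, 29380), Pow(-1596, -1)) = Mul(Rational(1, 29380), Rational(-1, 1596)) = Rational(-1, 46890480)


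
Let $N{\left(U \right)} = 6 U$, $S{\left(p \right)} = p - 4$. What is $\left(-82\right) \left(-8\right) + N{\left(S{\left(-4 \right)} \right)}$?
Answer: $608$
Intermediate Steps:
$S{\left(p \right)} = -4 + p$
$\left(-82\right) \left(-8\right) + N{\left(S{\left(-4 \right)} \right)} = \left(-82\right) \left(-8\right) + 6 \left(-4 - 4\right) = 656 + 6 \left(-8\right) = 656 - 48 = 608$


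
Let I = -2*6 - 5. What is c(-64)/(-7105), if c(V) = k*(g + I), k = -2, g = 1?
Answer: -32/7105 ≈ -0.0045039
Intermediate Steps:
I = -17 (I = -12 - 5 = -17)
c(V) = 32 (c(V) = -2*(1 - 17) = -2*(-16) = 32)
c(-64)/(-7105) = 32/(-7105) = 32*(-1/7105) = -32/7105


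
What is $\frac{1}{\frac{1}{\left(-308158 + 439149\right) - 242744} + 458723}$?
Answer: $\frac{111753}{51263671418} \approx 2.18 \cdot 10^{-6}$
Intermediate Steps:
$\frac{1}{\frac{1}{\left(-308158 + 439149\right) - 242744} + 458723} = \frac{1}{\frac{1}{130991 - 242744} + 458723} = \frac{1}{\frac{1}{-111753} + 458723} = \frac{1}{- \frac{1}{111753} + 458723} = \frac{1}{\frac{51263671418}{111753}} = \frac{111753}{51263671418}$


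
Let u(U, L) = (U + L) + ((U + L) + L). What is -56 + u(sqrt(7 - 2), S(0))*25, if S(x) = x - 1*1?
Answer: -131 + 50*sqrt(5) ≈ -19.197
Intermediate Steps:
S(x) = -1 + x (S(x) = x - 1 = -1 + x)
u(U, L) = 2*U + 3*L (u(U, L) = (L + U) + ((L + U) + L) = (L + U) + (U + 2*L) = 2*U + 3*L)
-56 + u(sqrt(7 - 2), S(0))*25 = -56 + (2*sqrt(7 - 2) + 3*(-1 + 0))*25 = -56 + (2*sqrt(5) + 3*(-1))*25 = -56 + (2*sqrt(5) - 3)*25 = -56 + (-3 + 2*sqrt(5))*25 = -56 + (-75 + 50*sqrt(5)) = -131 + 50*sqrt(5)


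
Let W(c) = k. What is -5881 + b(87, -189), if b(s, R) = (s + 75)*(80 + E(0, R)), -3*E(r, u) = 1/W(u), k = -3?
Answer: 7097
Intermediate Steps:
W(c) = -3
E(r, u) = ⅑ (E(r, u) = -⅓/(-3) = -⅓*(-⅓) = ⅑)
b(s, R) = 18025/3 + 721*s/9 (b(s, R) = (s + 75)*(80 + ⅑) = (75 + s)*(721/9) = 18025/3 + 721*s/9)
-5881 + b(87, -189) = -5881 + (18025/3 + (721/9)*87) = -5881 + (18025/3 + 20909/3) = -5881 + 12978 = 7097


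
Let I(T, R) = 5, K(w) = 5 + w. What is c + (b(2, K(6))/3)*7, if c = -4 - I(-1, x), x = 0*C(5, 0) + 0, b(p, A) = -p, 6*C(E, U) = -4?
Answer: -41/3 ≈ -13.667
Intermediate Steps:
C(E, U) = -2/3 (C(E, U) = (1/6)*(-4) = -2/3)
x = 0 (x = 0*(-2/3) + 0 = 0 + 0 = 0)
c = -9 (c = -4 - 1*5 = -4 - 5 = -9)
c + (b(2, K(6))/3)*7 = -9 + (-1*2/3)*7 = -9 - 2*1/3*7 = -9 - 2/3*7 = -9 - 14/3 = -41/3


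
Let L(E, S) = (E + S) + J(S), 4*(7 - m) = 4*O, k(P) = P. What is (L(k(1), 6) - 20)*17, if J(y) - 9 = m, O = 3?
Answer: 0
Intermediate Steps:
m = 4 (m = 7 - 3 = 4)
J(y) = 13 (J(y) = 9 + 4 = 13)
L(E, S) = 13 + E + S (L(E, S) = (E + S) + 13 = 13 + E + S)
(L(k(1), 6) - 20)*17 = ((13 + 1 + 6) - 20)*17 = (20 - 20)*17 = 0*17 = 0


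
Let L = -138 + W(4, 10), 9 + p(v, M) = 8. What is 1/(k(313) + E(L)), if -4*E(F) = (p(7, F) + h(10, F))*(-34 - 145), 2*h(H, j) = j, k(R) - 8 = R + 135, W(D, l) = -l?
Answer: -4/11601 ≈ -0.00034480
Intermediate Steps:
p(v, M) = -1 (p(v, M) = -9 + 8 = -1)
k(R) = 143 + R (k(R) = 8 + (R + 135) = 8 + (135 + R) = 143 + R)
L = -148 (L = -138 - 1*10 = -138 - 10 = -148)
h(H, j) = j/2
E(F) = -179/4 + 179*F/8 (E(F) = -(-1 + F/2)*(-34 - 145)/4 = -(-1 + F/2)*(-179)/4 = -(179 - 179*F/2)/4 = -179/4 + 179*F/8)
1/(k(313) + E(L)) = 1/((143 + 313) + (-179/4 + (179/8)*(-148))) = 1/(456 + (-179/4 - 6623/2)) = 1/(456 - 13425/4) = 1/(-11601/4) = -4/11601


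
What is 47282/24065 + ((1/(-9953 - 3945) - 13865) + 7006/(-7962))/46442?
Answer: 103031035584484147/61835982424582740 ≈ 1.6662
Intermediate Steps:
47282/24065 + ((1/(-9953 - 3945) - 13865) + 7006/(-7962))/46442 = 47282*(1/24065) + ((1/(-13898) - 13865) + 7006*(-1/7962))*(1/46442) = 47282/24065 + ((-1/13898 - 13865) - 3503/3981)*(1/46442) = 47282/24065 + (-192695771/13898 - 3503/3981)*(1/46442) = 47282/24065 - 767170549045/55327938*1/46442 = 47282/24065 - 767170549045/2569540096596 = 103031035584484147/61835982424582740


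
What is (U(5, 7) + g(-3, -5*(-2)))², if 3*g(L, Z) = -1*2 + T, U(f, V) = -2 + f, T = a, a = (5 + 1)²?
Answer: 1849/9 ≈ 205.44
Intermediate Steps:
a = 36 (a = 6² = 36)
T = 36
g(L, Z) = 34/3 (g(L, Z) = (-1*2 + 36)/3 = (-2 + 36)/3 = (⅓)*34 = 34/3)
(U(5, 7) + g(-3, -5*(-2)))² = ((-2 + 5) + 34/3)² = (3 + 34/3)² = (43/3)² = 1849/9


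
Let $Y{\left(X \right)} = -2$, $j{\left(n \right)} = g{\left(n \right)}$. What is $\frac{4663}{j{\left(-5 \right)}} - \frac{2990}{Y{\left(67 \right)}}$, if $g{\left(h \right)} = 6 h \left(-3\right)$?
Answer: $\frac{139213}{90} \approx 1546.8$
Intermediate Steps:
$g{\left(h \right)} = - 18 h$
$j{\left(n \right)} = - 18 n$
$\frac{4663}{j{\left(-5 \right)}} - \frac{2990}{Y{\left(67 \right)}} = \frac{4663}{\left(-18\right) \left(-5\right)} - \frac{2990}{-2} = \frac{4663}{90} - -1495 = 4663 \cdot \frac{1}{90} + 1495 = \frac{4663}{90} + 1495 = \frac{139213}{90}$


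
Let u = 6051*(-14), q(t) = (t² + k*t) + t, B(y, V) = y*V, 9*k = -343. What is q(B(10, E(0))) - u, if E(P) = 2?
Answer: 759346/9 ≈ 84372.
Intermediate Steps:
k = -343/9 (k = (⅑)*(-343) = -343/9 ≈ -38.111)
B(y, V) = V*y
q(t) = t² - 334*t/9 (q(t) = (t² - 343*t/9) + t = t² - 334*t/9)
u = -84714
q(B(10, E(0))) - u = (2*10)*(-334 + 9*(2*10))/9 - 1*(-84714) = (⅑)*20*(-334 + 9*20) + 84714 = (⅑)*20*(-334 + 180) + 84714 = (⅑)*20*(-154) + 84714 = -3080/9 + 84714 = 759346/9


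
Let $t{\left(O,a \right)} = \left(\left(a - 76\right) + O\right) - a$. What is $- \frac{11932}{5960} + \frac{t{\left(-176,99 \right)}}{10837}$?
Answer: $- \frac{32702251}{16147130} \approx -2.0253$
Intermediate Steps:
$t{\left(O,a \right)} = -76 + O$ ($t{\left(O,a \right)} = \left(\left(-76 + a\right) + O\right) - a = \left(-76 + O + a\right) - a = -76 + O$)
$- \frac{11932}{5960} + \frac{t{\left(-176,99 \right)}}{10837} = - \frac{11932}{5960} + \frac{-76 - 176}{10837} = \left(-11932\right) \frac{1}{5960} - \frac{252}{10837} = - \frac{2983}{1490} - \frac{252}{10837} = - \frac{32702251}{16147130}$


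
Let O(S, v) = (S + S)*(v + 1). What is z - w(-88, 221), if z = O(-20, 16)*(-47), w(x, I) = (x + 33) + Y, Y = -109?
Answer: 32124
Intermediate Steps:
O(S, v) = 2*S*(1 + v) (O(S, v) = (2*S)*(1 + v) = 2*S*(1 + v))
w(x, I) = -76 + x (w(x, I) = (x + 33) - 109 = (33 + x) - 109 = -76 + x)
z = 31960 (z = (2*(-20)*(1 + 16))*(-47) = (2*(-20)*17)*(-47) = -680*(-47) = 31960)
z - w(-88, 221) = 31960 - (-76 - 88) = 31960 - 1*(-164) = 31960 + 164 = 32124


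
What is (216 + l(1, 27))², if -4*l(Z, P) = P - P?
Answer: 46656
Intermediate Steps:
l(Z, P) = 0 (l(Z, P) = -(P - P)/4 = -¼*0 = 0)
(216 + l(1, 27))² = (216 + 0)² = 216² = 46656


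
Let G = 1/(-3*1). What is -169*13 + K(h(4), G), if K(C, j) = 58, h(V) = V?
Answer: -2139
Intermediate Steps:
G = -⅓ (G = 1/(-3) = 1*(-⅓) = -⅓ ≈ -0.33333)
-169*13 + K(h(4), G) = -169*13 + 58 = -2197 + 58 = -2139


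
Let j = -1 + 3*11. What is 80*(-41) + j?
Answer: -3248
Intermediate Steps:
j = 32 (j = -1 + 33 = 32)
80*(-41) + j = 80*(-41) + 32 = -3280 + 32 = -3248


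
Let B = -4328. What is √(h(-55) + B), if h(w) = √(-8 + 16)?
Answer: √(-4328 + 2*√2) ≈ 65.766*I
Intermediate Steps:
h(w) = 2*√2 (h(w) = √8 = 2*√2)
√(h(-55) + B) = √(2*√2 - 4328) = √(-4328 + 2*√2)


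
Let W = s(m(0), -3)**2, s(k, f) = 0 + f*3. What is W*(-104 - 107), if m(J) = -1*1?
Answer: -17091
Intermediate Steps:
m(J) = -1
s(k, f) = 3*f (s(k, f) = 0 + 3*f = 3*f)
W = 81 (W = (3*(-3))**2 = (-9)**2 = 81)
W*(-104 - 107) = 81*(-104 - 107) = 81*(-211) = -17091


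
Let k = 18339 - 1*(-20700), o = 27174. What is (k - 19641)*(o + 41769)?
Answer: 1337356314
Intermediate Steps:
k = 39039 (k = 18339 + 20700 = 39039)
(k - 19641)*(o + 41769) = (39039 - 19641)*(27174 + 41769) = 19398*68943 = 1337356314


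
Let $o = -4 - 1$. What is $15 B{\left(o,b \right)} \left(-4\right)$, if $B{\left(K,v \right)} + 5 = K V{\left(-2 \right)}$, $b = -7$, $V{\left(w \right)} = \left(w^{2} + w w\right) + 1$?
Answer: $3000$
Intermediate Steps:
$o = -5$
$V{\left(w \right)} = 1 + 2 w^{2}$ ($V{\left(w \right)} = \left(w^{2} + w^{2}\right) + 1 = 2 w^{2} + 1 = 1 + 2 w^{2}$)
$B{\left(K,v \right)} = -5 + 9 K$ ($B{\left(K,v \right)} = -5 + K \left(1 + 2 \left(-2\right)^{2}\right) = -5 + K \left(1 + 2 \cdot 4\right) = -5 + K \left(1 + 8\right) = -5 + K 9 = -5 + 9 K$)
$15 B{\left(o,b \right)} \left(-4\right) = 15 \left(-5 + 9 \left(-5\right)\right) \left(-4\right) = 15 \left(-5 - 45\right) \left(-4\right) = 15 \left(-50\right) \left(-4\right) = \left(-750\right) \left(-4\right) = 3000$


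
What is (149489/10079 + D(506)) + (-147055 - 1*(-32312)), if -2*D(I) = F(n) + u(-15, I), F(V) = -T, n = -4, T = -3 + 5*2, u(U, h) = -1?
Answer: -1156304892/10079 ≈ -1.1472e+5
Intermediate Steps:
T = 7 (T = -3 + 10 = 7)
F(V) = -7 (F(V) = -1*7 = -7)
D(I) = 4 (D(I) = -(-7 - 1)/2 = -½*(-8) = 4)
(149489/10079 + D(506)) + (-147055 - 1*(-32312)) = (149489/10079 + 4) + (-147055 - 1*(-32312)) = (149489*(1/10079) + 4) + (-147055 + 32312) = (149489/10079 + 4) - 114743 = 189805/10079 - 114743 = -1156304892/10079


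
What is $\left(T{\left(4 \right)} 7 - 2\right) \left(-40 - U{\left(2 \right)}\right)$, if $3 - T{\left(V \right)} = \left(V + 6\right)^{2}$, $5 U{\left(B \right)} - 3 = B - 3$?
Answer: $\frac{137562}{5} \approx 27512.0$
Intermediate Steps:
$U{\left(B \right)} = \frac{B}{5}$ ($U{\left(B \right)} = \frac{3}{5} + \frac{B - 3}{5} = \frac{3}{5} + \frac{-3 + B}{5} = \frac{3}{5} + \left(- \frac{3}{5} + \frac{B}{5}\right) = \frac{B}{5}$)
$T{\left(V \right)} = 3 - \left(6 + V\right)^{2}$ ($T{\left(V \right)} = 3 - \left(V + 6\right)^{2} = 3 - \left(6 + V\right)^{2}$)
$\left(T{\left(4 \right)} 7 - 2\right) \left(-40 - U{\left(2 \right)}\right) = \left(\left(3 - \left(6 + 4\right)^{2}\right) 7 - 2\right) \left(-40 - \frac{1}{5} \cdot 2\right) = \left(\left(3 - 10^{2}\right) 7 - 2\right) \left(-40 - \frac{2}{5}\right) = \left(\left(3 - 100\right) 7 - 2\right) \left(-40 - \frac{2}{5}\right) = \left(\left(3 - 100\right) 7 - 2\right) \left(- \frac{202}{5}\right) = \left(\left(-97\right) 7 - 2\right) \left(- \frac{202}{5}\right) = \left(-679 - 2\right) \left(- \frac{202}{5}\right) = \left(-681\right) \left(- \frac{202}{5}\right) = \frac{137562}{5}$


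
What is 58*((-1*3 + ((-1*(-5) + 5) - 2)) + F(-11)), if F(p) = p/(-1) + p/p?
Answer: 986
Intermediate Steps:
F(p) = 1 - p (F(p) = p*(-1) + 1 = -p + 1 = 1 - p)
58*((-1*3 + ((-1*(-5) + 5) - 2)) + F(-11)) = 58*((-1*3 + ((-1*(-5) + 5) - 2)) + (1 - 1*(-11))) = 58*((-3 + ((5 + 5) - 2)) + (1 + 11)) = 58*((-3 + (10 - 2)) + 12) = 58*((-3 + 8) + 12) = 58*(5 + 12) = 58*17 = 986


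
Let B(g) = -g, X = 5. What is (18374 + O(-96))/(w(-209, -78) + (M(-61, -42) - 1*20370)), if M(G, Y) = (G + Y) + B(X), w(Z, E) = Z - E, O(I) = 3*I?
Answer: -18086/20609 ≈ -0.87758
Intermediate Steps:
M(G, Y) = -5 + G + Y (M(G, Y) = (G + Y) - 1*5 = (G + Y) - 5 = -5 + G + Y)
(18374 + O(-96))/(w(-209, -78) + (M(-61, -42) - 1*20370)) = (18374 + 3*(-96))/((-209 - 1*(-78)) + ((-5 - 61 - 42) - 1*20370)) = (18374 - 288)/((-209 + 78) + (-108 - 20370)) = 18086/(-131 - 20478) = 18086/(-20609) = 18086*(-1/20609) = -18086/20609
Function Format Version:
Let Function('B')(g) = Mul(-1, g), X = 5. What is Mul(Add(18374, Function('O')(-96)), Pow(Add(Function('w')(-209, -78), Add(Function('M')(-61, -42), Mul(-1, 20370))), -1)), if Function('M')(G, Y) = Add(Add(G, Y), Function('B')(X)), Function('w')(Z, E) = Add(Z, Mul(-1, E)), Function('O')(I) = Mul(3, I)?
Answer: Rational(-18086, 20609) ≈ -0.87758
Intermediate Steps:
Function('M')(G, Y) = Add(-5, G, Y) (Function('M')(G, Y) = Add(Add(G, Y), Mul(-1, 5)) = Add(Add(G, Y), -5) = Add(-5, G, Y))
Mul(Add(18374, Function('O')(-96)), Pow(Add(Function('w')(-209, -78), Add(Function('M')(-61, -42), Mul(-1, 20370))), -1)) = Mul(Add(18374, Mul(3, -96)), Pow(Add(Add(-209, Mul(-1, -78)), Add(Add(-5, -61, -42), Mul(-1, 20370))), -1)) = Mul(Add(18374, -288), Pow(Add(Add(-209, 78), Add(-108, -20370)), -1)) = Mul(18086, Pow(Add(-131, -20478), -1)) = Mul(18086, Pow(-20609, -1)) = Mul(18086, Rational(-1, 20609)) = Rational(-18086, 20609)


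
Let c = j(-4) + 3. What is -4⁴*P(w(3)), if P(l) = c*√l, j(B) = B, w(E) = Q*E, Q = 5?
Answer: 256*√15 ≈ 991.48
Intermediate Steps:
w(E) = 5*E
c = -1 (c = -4 + 3 = -1)
P(l) = -√l
-4⁴*P(w(3)) = -4⁴*(-√(5*3)) = -256*(-√15) = -(-256)*√15 = 256*√15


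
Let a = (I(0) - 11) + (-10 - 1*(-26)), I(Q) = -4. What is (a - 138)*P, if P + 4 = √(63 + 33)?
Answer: 548 - 548*√6 ≈ -794.32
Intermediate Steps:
P = -4 + 4*√6 (P = -4 + √(63 + 33) = -4 + √96 = -4 + 4*√6 ≈ 5.7980)
a = 1 (a = (-4 - 11) + (-10 - 1*(-26)) = -15 + (-10 + 26) = -15 + 16 = 1)
(a - 138)*P = (1 - 138)*(-4 + 4*√6) = -137*(-4 + 4*√6) = 548 - 548*√6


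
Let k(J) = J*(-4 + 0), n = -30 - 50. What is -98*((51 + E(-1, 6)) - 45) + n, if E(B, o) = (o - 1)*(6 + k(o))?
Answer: 8152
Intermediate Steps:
n = -80
k(J) = -4*J (k(J) = J*(-4) = -4*J)
E(B, o) = (-1 + o)*(6 - 4*o) (E(B, o) = (o - 1)*(6 - 4*o) = (-1 + o)*(6 - 4*o))
-98*((51 + E(-1, 6)) - 45) + n = -98*((51 + (-6 - 4*6² + 10*6)) - 45) - 80 = -98*((51 + (-6 - 4*36 + 60)) - 45) - 80 = -98*((51 + (-6 - 144 + 60)) - 45) - 80 = -98*((51 - 90) - 45) - 80 = -98*(-39 - 45) - 80 = -98*(-84) - 80 = 8232 - 80 = 8152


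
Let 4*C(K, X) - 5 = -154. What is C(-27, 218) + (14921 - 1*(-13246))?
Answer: 112519/4 ≈ 28130.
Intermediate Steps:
C(K, X) = -149/4 (C(K, X) = 5/4 + (¼)*(-154) = 5/4 - 77/2 = -149/4)
C(-27, 218) + (14921 - 1*(-13246)) = -149/4 + (14921 - 1*(-13246)) = -149/4 + (14921 + 13246) = -149/4 + 28167 = 112519/4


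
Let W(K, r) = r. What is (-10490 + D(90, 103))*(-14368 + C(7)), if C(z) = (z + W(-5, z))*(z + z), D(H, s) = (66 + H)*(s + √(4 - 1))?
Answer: -79051416 - 2210832*√3 ≈ -8.2881e+7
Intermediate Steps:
D(H, s) = (66 + H)*(s + √3)
C(z) = 4*z² (C(z) = (z + z)*(z + z) = (2*z)*(2*z) = 4*z²)
(-10490 + D(90, 103))*(-14368 + C(7)) = (-10490 + (66*103 + 66*√3 + 90*103 + 90*√3))*(-14368 + 4*7²) = (-10490 + (6798 + 66*√3 + 9270 + 90*√3))*(-14368 + 4*49) = (-10490 + (16068 + 156*√3))*(-14368 + 196) = (5578 + 156*√3)*(-14172) = -79051416 - 2210832*√3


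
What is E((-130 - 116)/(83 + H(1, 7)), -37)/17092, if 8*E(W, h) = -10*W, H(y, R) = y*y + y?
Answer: 123/581128 ≈ 0.00021166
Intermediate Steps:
H(y, R) = y + y² (H(y, R) = y² + y = y + y²)
E(W, h) = -5*W/4 (E(W, h) = (-10*W)/8 = -5*W/4)
E((-130 - 116)/(83 + H(1, 7)), -37)/17092 = -5*(-130 - 116)/(4*(83 + 1*(1 + 1)))/17092 = -(-615)/(2*(83 + 1*2))*(1/17092) = -(-615)/(2*(83 + 2))*(1/17092) = -(-615)/(2*85)*(1/17092) = -5/4*(-246/85)*(1/17092) = (123/34)*(1/17092) = 123/581128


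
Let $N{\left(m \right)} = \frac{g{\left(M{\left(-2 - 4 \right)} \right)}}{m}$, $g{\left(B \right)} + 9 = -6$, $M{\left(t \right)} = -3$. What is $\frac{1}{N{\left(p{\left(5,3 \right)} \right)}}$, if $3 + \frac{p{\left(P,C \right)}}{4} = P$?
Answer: $- \frac{8}{15} \approx -0.53333$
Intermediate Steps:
$p{\left(P,C \right)} = -12 + 4 P$
$g{\left(B \right)} = -15$ ($g{\left(B \right)} = -9 - 6 = -15$)
$N{\left(m \right)} = - \frac{15}{m}$
$\frac{1}{N{\left(p{\left(5,3 \right)} \right)}} = \frac{1}{\left(-15\right) \frac{1}{-12 + 4 \cdot 5}} = \frac{1}{\left(-15\right) \frac{1}{-12 + 20}} = \frac{1}{\left(-15\right) \frac{1}{8}} = \frac{1}{- \frac{15}{8}} = - \frac{8}{15}$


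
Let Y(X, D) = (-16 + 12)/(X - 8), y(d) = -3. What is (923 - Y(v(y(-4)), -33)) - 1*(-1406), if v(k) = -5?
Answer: 30273/13 ≈ 2328.7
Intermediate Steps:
Y(X, D) = -4/(-8 + X)
(923 - Y(v(y(-4)), -33)) - 1*(-1406) = (923 - (-4)/(-8 - 5)) - 1*(-1406) = (923 - (-4)/(-13)) + 1406 = (923 - (-4)*(-1)/13) + 1406 = (923 - 1*4/13) + 1406 = (923 - 4/13) + 1406 = 11995/13 + 1406 = 30273/13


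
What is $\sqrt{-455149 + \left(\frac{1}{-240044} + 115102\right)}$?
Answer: $\frac{i \sqrt{4898472412802759}}{120022} \approx 583.14 i$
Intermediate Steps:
$\sqrt{-455149 + \left(\frac{1}{-240044} + 115102\right)} = \sqrt{-455149 + \left(- \frac{1}{240044} + 115102\right)} = \sqrt{-455149 + \frac{27629544487}{240044}} = \sqrt{- \frac{81626242069}{240044}} = \frac{i \sqrt{4898472412802759}}{120022}$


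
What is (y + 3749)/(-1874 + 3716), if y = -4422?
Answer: -673/1842 ≈ -0.36536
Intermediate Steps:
(y + 3749)/(-1874 + 3716) = (-4422 + 3749)/(-1874 + 3716) = -673/1842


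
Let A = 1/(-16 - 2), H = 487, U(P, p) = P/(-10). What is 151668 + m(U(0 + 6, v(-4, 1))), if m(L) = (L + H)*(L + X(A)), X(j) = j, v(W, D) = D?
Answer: 34053556/225 ≈ 1.5135e+5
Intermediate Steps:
U(P, p) = -P/10 (U(P, p) = P*(-⅒) = -P/10)
A = -1/18 (A = 1/(-18) = -1/18 ≈ -0.055556)
m(L) = (487 + L)*(-1/18 + L) (m(L) = (L + 487)*(L - 1/18) = (487 + L)*(-1/18 + L))
151668 + m(U(0 + 6, v(-4, 1))) = 151668 + (-487/18 + (-(0 + 6)/10)² + 8765*(-(0 + 6)/10)/18) = 151668 + (-487/18 + (-⅒*6)² + 8765*(-⅒*6)/18) = 151668 + (-487/18 + (-⅗)² + (8765/18)*(-⅗)) = 151668 + (-487/18 + 9/25 - 1753/6) = 151668 - 71744/225 = 34053556/225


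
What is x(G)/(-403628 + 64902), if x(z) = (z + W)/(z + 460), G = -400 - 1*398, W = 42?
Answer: -189/28622347 ≈ -6.6032e-6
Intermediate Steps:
G = -798 (G = -400 - 398 = -798)
x(z) = (42 + z)/(460 + z) (x(z) = (z + 42)/(z + 460) = (42 + z)/(460 + z))
x(G)/(-403628 + 64902) = ((42 - 798)/(460 - 798))/(-403628 + 64902) = (-756/(-338))/(-338726) = -1/338*(-756)*(-1/338726) = (378/169)*(-1/338726) = -189/28622347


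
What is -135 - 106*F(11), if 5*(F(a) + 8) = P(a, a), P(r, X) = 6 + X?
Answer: 1763/5 ≈ 352.60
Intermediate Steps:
F(a) = -34/5 + a/5 (F(a) = -8 + (6 + a)/5 = -8 + (6/5 + a/5) = -34/5 + a/5)
-135 - 106*F(11) = -135 - 106*(-34/5 + (⅕)*11) = -135 - 106*(-34/5 + 11/5) = -135 - 106*(-23/5) = -135 + 2438/5 = 1763/5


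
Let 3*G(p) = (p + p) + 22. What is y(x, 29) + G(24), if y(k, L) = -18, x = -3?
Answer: 16/3 ≈ 5.3333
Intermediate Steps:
G(p) = 22/3 + 2*p/3 (G(p) = ((p + p) + 22)/3 = (2*p + 22)/3 = (22 + 2*p)/3 = 22/3 + 2*p/3)
y(x, 29) + G(24) = -18 + (22/3 + (⅔)*24) = -18 + (22/3 + 16) = -18 + 70/3 = 16/3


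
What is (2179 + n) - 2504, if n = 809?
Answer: 484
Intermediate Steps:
(2179 + n) - 2504 = (2179 + 809) - 2504 = 2988 - 2504 = 484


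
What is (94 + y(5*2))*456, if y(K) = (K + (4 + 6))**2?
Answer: 225264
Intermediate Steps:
y(K) = (10 + K)**2 (y(K) = (K + 10)**2 = (10 + K)**2)
(94 + y(5*2))*456 = (94 + (10 + 5*2)**2)*456 = (94 + (10 + 10)**2)*456 = (94 + 20**2)*456 = (94 + 400)*456 = 494*456 = 225264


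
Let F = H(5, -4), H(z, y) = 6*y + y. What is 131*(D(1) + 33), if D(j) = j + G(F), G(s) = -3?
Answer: 4061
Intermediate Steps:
H(z, y) = 7*y
F = -28 (F = 7*(-4) = -28)
D(j) = -3 + j (D(j) = j - 3 = -3 + j)
131*(D(1) + 33) = 131*((-3 + 1) + 33) = 131*(-2 + 33) = 131*31 = 4061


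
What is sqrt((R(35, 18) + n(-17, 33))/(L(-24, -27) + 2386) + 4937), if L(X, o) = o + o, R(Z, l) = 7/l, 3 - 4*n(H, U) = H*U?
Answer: sqrt(241639574462)/6996 ≈ 70.264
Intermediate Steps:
n(H, U) = 3/4 - H*U/4
L(X, o) = 2*o
sqrt((R(35, 18) + n(-17, 33))/(L(-24, -27) + 2386) + 4937) = sqrt((7/18 + (3/4 - 1/4*(-17)*33))/(2*(-27) + 2386) + 4937) = sqrt((7*(1/18) + (3/4 + 561/4))/(-54 + 2386) + 4937) = sqrt((7/18 + 141)/2332 + 4937) = sqrt((2545/18)*(1/2332) + 4937) = sqrt(2545/41976 + 4937) = sqrt(207238057/41976) = sqrt(241639574462)/6996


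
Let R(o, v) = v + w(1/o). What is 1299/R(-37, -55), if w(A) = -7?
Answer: -1299/62 ≈ -20.952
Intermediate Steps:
R(o, v) = -7 + v (R(o, v) = v - 7 = -7 + v)
1299/R(-37, -55) = 1299/(-7 - 55) = 1299/(-62) = 1299*(-1/62) = -1299/62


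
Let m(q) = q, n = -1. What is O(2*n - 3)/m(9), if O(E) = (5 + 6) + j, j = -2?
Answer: 1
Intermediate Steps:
O(E) = 9 (O(E) = (5 + 6) - 2 = 11 - 2 = 9)
O(2*n - 3)/m(9) = 9/9 = 9*(⅑) = 1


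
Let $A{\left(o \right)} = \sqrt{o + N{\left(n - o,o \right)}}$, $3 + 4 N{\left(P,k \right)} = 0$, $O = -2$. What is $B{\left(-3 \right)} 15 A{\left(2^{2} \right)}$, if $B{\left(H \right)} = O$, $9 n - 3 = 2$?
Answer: $- 15 \sqrt{13} \approx -54.083$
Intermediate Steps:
$n = \frac{5}{9}$ ($n = \frac{1}{3} + \frac{1}{9} \cdot 2 = \frac{1}{3} + \frac{2}{9} = \frac{5}{9} \approx 0.55556$)
$N{\left(P,k \right)} = - \frac{3}{4}$ ($N{\left(P,k \right)} = - \frac{3}{4} + \frac{1}{4} \cdot 0 = - \frac{3}{4} + 0 = - \frac{3}{4}$)
$B{\left(H \right)} = -2$
$A{\left(o \right)} = \sqrt{- \frac{3}{4} + o}$ ($A{\left(o \right)} = \sqrt{o - \frac{3}{4}} = \sqrt{- \frac{3}{4} + o}$)
$B{\left(-3 \right)} 15 A{\left(2^{2} \right)} = \left(-2\right) 15 \frac{\sqrt{-3 + 4 \cdot 2^{2}}}{2} = - 30 \frac{\sqrt{-3 + 4 \cdot 4}}{2} = - 30 \frac{\sqrt{-3 + 16}}{2} = - 30 \frac{\sqrt{13}}{2} = - 15 \sqrt{13}$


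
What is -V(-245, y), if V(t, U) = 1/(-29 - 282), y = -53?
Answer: 1/311 ≈ 0.0032154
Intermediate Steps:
V(t, U) = -1/311 (V(t, U) = 1/(-311) = -1/311)
-V(-245, y) = -1*(-1/311) = 1/311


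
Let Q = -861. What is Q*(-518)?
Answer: 445998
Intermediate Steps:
Q*(-518) = -861*(-518) = 445998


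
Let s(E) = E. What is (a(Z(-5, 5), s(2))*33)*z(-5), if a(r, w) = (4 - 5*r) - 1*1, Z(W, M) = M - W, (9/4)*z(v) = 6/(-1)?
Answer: 4136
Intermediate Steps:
z(v) = -8/3 (z(v) = 4*(6/(-1))/9 = 4*(6*(-1))/9 = (4/9)*(-6) = -8/3)
a(r, w) = 3 - 5*r (a(r, w) = (4 - 5*r) - 1 = 3 - 5*r)
(a(Z(-5, 5), s(2))*33)*z(-5) = ((3 - 5*(5 - 1*(-5)))*33)*(-8/3) = ((3 - 5*(5 + 5))*33)*(-8/3) = ((3 - 5*10)*33)*(-8/3) = ((3 - 50)*33)*(-8/3) = -47*33*(-8/3) = -1551*(-8/3) = 4136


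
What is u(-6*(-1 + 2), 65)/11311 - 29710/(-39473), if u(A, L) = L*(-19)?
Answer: 287300655/446479103 ≈ 0.64348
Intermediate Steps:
u(A, L) = -19*L
u(-6*(-1 + 2), 65)/11311 - 29710/(-39473) = -19*65/11311 - 29710/(-39473) = -1235*1/11311 - 29710*(-1/39473) = -1235/11311 + 29710/39473 = 287300655/446479103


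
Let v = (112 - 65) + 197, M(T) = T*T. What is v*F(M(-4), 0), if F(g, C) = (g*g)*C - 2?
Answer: -488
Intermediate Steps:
M(T) = T**2
v = 244 (v = 47 + 197 = 244)
F(g, C) = -2 + C*g**2 (F(g, C) = g**2*C - 2 = C*g**2 - 2 = -2 + C*g**2)
v*F(M(-4), 0) = 244*(-2 + 0*((-4)**2)**2) = 244*(-2 + 0*16**2) = 244*(-2 + 0*256) = 244*(-2 + 0) = 244*(-2) = -488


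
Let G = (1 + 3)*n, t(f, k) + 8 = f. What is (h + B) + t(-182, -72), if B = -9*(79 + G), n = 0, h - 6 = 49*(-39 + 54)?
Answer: -160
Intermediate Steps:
h = 741 (h = 6 + 49*(-39 + 54) = 6 + 49*15 = 6 + 735 = 741)
t(f, k) = -8 + f
G = 0 (G = (1 + 3)*0 = 4*0 = 0)
B = -711 (B = -9*(79 + 0) = -9*79 = -711)
(h + B) + t(-182, -72) = (741 - 711) + (-8 - 182) = 30 - 190 = -160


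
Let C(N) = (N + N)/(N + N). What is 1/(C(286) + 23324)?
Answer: 1/23325 ≈ 4.2872e-5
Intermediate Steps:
C(N) = 1 (C(N) = (2*N)/((2*N)) = (2*N)*(1/(2*N)) = 1)
1/(C(286) + 23324) = 1/(1 + 23324) = 1/23325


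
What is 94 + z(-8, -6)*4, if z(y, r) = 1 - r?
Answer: 122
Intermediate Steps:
94 + z(-8, -6)*4 = 94 + (1 - 1*(-6))*4 = 94 + (1 + 6)*4 = 94 + 7*4 = 94 + 28 = 122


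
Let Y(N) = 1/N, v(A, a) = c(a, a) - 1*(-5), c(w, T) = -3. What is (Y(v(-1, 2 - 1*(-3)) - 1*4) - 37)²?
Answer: 5625/4 ≈ 1406.3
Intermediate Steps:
v(A, a) = 2 (v(A, a) = -3 - 1*(-5) = -3 + 5 = 2)
(Y(v(-1, 2 - 1*(-3)) - 1*4) - 37)² = (1/(2 - 1*4) - 37)² = (1/(2 - 4) - 37)² = (1/(-2) - 37)² = (-½ - 37)² = (-75/2)² = 5625/4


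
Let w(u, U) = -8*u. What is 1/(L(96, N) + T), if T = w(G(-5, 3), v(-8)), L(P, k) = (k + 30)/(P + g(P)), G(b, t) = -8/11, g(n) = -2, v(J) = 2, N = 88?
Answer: 517/3657 ≈ 0.14137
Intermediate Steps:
G(b, t) = -8/11 (G(b, t) = -8*1/11 = -8/11)
L(P, k) = (30 + k)/(-2 + P) (L(P, k) = (k + 30)/(P - 2) = (30 + k)/(-2 + P))
T = 64/11 (T = -8*(-8/11) = 64/11 ≈ 5.8182)
1/(L(96, N) + T) = 1/((30 + 88)/(-2 + 96) + 64/11) = 1/(118/94 + 64/11) = 1/((1/94)*118 + 64/11) = 1/(59/47 + 64/11) = 1/(3657/517) = 517/3657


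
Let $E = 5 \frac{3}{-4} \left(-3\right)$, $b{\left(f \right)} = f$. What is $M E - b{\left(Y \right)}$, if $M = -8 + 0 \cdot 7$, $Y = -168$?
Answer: $78$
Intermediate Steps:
$M = -8$ ($M = -8 + 0 = -8$)
$E = \frac{45}{4}$ ($E = 5 \cdot 3 \left(- \frac{1}{4}\right) \left(-3\right) = 5 \left(- \frac{3}{4}\right) \left(-3\right) = \left(- \frac{15}{4}\right) \left(-3\right) = \frac{45}{4} \approx 11.25$)
$M E - b{\left(Y \right)} = \left(-8\right) \frac{45}{4} - -168 = -90 + 168 = 78$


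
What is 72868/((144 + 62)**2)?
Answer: 18217/10609 ≈ 1.7171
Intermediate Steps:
72868/((144 + 62)**2) = 72868/(206**2) = 72868/42436 = 72868*(1/42436) = 18217/10609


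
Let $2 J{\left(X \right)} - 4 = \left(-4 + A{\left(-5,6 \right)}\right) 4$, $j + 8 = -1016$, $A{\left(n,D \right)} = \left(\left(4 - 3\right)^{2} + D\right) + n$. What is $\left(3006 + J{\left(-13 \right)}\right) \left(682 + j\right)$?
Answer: $-1027368$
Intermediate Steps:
$A{\left(n,D \right)} = 1 + D + n$ ($A{\left(n,D \right)} = \left(1^{2} + D\right) + n = \left(1 + D\right) + n = 1 + D + n$)
$j = -1024$ ($j = -8 - 1016 = -1024$)
$J{\left(X \right)} = -2$ ($J{\left(X \right)} = 2 + \frac{\left(-4 + \left(1 + 6 - 5\right)\right) 4}{2} = 2 + \frac{\left(-4 + 2\right) 4}{2} = 2 + \frac{\left(-2\right) 4}{2} = 2 + \frac{1}{2} \left(-8\right) = 2 - 4 = -2$)
$\left(3006 + J{\left(-13 \right)}\right) \left(682 + j\right) = \left(3006 - 2\right) \left(682 - 1024\right) = 3004 \left(-342\right) = -1027368$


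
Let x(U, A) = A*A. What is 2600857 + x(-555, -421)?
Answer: 2778098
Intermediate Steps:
x(U, A) = A²
2600857 + x(-555, -421) = 2600857 + (-421)² = 2600857 + 177241 = 2778098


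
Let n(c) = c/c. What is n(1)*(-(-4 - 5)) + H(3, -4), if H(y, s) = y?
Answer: 12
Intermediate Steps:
n(c) = 1
n(1)*(-(-4 - 5)) + H(3, -4) = 1*(-(-4 - 5)) + 3 = 1*(-1*(-9)) + 3 = 1*9 + 3 = 9 + 3 = 12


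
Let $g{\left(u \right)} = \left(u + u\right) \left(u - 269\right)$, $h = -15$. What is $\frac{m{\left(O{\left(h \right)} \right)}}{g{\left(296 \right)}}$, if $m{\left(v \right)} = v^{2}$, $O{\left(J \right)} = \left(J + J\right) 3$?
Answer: $\frac{75}{148} \approx 0.50676$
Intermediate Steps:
$g{\left(u \right)} = 2 u \left(-269 + u\right)$
$O{\left(J \right)} = 6 J$ ($O{\left(J \right)} = 2 J 3 = 6 J$)
$\frac{m{\left(O{\left(h \right)} \right)}}{g{\left(296 \right)}} = \frac{\left(6 \left(-15\right)\right)^{2}}{2 \cdot 296 \left(-269 + 296\right)} = \frac{\left(-90\right)^{2}}{2 \cdot 296 \cdot 27} = \frac{8100}{15984} = 8100 \cdot \frac{1}{15984} = \frac{75}{148}$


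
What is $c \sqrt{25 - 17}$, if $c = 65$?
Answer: $130 \sqrt{2} \approx 183.85$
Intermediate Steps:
$c \sqrt{25 - 17} = 65 \sqrt{25 - 17} = 65 \sqrt{8} = 65 \cdot 2 \sqrt{2} = 130 \sqrt{2}$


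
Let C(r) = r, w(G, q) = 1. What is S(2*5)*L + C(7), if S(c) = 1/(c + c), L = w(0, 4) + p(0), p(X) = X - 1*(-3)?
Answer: 36/5 ≈ 7.2000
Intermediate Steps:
p(X) = 3 + X (p(X) = X + 3 = 3 + X)
L = 4 (L = 1 + (3 + 0) = 1 + 3 = 4)
S(c) = 1/(2*c)
S(2*5)*L + C(7) = (1/(2*((2*5))))*4 + 7 = ((½)/10)*4 + 7 = ((½)*(⅒))*4 + 7 = (1/20)*4 + 7 = ⅕ + 7 = 36/5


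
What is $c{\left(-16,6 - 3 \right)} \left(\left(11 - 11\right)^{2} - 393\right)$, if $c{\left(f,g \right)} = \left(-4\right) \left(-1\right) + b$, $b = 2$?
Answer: $-2358$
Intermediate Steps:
$c{\left(f,g \right)} = 6$ ($c{\left(f,g \right)} = \left(-4\right) \left(-1\right) + 2 = 4 + 2 = 6$)
$c{\left(-16,6 - 3 \right)} \left(\left(11 - 11\right)^{2} - 393\right) = 6 \left(\left(11 - 11\right)^{2} - 393\right) = 6 \left(0^{2} - 393\right) = 6 \left(0 - 393\right) = 6 \left(-393\right) = -2358$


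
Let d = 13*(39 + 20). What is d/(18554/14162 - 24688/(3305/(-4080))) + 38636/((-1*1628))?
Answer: -1376450925391126/58060896821015 ≈ -23.707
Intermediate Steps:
d = 767 (d = 13*59 = 767)
d/(18554/14162 - 24688/(3305/(-4080))) + 38636/((-1*1628)) = 767/(18554/14162 - 24688/(3305/(-4080))) + 38636/((-1*1628)) = 767/(18554*(1/14162) - 24688/(3305*(-1/4080))) + 38636/(-1628) = 767/(9277/7081 - 24688/(-661/816)) + 38636*(-1/1628) = 767/(9277/7081 - 24688*(-816/661)) - 9659/407 = 767/(9277/7081 + 20145408/661) - 9659/407 = 767/(142655766145/4680541) - 9659/407 = 767*(4680541/142655766145) - 9659/407 = 3589974947/142655766145 - 9659/407 = -1376450925391126/58060896821015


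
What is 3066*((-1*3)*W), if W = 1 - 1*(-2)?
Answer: -27594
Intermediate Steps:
W = 3 (W = 1 + 2 = 3)
3066*((-1*3)*W) = 3066*(-1*3*3) = 3066*(-3*3) = 3066*(-9) = -27594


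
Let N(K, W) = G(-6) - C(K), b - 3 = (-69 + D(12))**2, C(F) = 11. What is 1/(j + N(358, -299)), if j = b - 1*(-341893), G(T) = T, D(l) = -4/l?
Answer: 9/3120175 ≈ 2.8845e-6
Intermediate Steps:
b = 43291/9 (b = 3 + (-69 - 4/12)**2 = 3 + (-69 - 4*1/12)**2 = 3 + (-69 - 1/3)**2 = 3 + (-208/3)**2 = 3 + 43264/9 = 43291/9 ≈ 4810.1)
N(K, W) = -17 (N(K, W) = -6 - 1*11 = -6 - 11 = -17)
j = 3120328/9 (j = 43291/9 - 1*(-341893) = 43291/9 + 341893 = 3120328/9 ≈ 3.4670e+5)
1/(j + N(358, -299)) = 1/(3120328/9 - 17) = 1/(3120175/9) = 9/3120175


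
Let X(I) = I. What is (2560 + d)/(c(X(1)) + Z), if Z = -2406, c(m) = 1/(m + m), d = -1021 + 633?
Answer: -4344/4811 ≈ -0.90293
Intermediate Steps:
d = -388
c(m) = 1/(2*m)
(2560 + d)/(c(X(1)) + Z) = (2560 - 388)/((½)/1 - 2406) = 2172/((½)*1 - 2406) = 2172/(½ - 2406) = 2172/(-4811/2) = 2172*(-2/4811) = -4344/4811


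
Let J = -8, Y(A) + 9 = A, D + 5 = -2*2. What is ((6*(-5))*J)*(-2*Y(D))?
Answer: 8640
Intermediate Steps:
D = -9 (D = -5 - 2*2 = -5 - 4 = -9)
Y(A) = -9 + A
((6*(-5))*J)*(-2*Y(D)) = ((6*(-5))*(-8))*(-2*(-9 - 9)) = (-30*(-8))*(-2*(-18)) = 240*36 = 8640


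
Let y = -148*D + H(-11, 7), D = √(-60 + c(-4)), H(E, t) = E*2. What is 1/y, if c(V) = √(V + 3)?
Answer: -3615491/216122372674 - 30118*I/108061186337 + 12161197*√(-60 + I)/108061186337 + 202612*I*√(-60 + I)/108061186337 ≈ -2.3989e-5 + 0.0008716*I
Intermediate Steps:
H(E, t) = 2*E
c(V) = √(3 + V)
D = √(-60 + I) (D = √(-60 + √(3 - 4)) = √(-60 + √(-1)) = √(-60 + I) ≈ 0.06455 + 7.7462*I)
y = -22 - 148*√(-60 + I) (y = -148*√(-60 + I) + 2*(-11) = -148*√(-60 + I) - 22 = -22 - 148*√(-60 + I) ≈ -31.553 - 1146.4*I)
1/y = 1/(-22 - 148*√(-60 + I))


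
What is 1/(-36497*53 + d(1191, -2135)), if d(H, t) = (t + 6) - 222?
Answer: -1/1936692 ≈ -5.1634e-7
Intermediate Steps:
d(H, t) = -216 + t (d(H, t) = (6 + t) - 222 = -216 + t)
1/(-36497*53 + d(1191, -2135)) = 1/(-36497*53 + (-216 - 2135)) = 1/(-1934341 - 2351) = 1/(-1936692) = -1/1936692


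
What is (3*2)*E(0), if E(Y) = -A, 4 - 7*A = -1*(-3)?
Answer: -6/7 ≈ -0.85714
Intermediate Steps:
A = 1/7 (A = 4/7 - (-1)*(-3)/7 = 4/7 - 1/7*3 = 4/7 - 3/7 = 1/7 ≈ 0.14286)
E(Y) = -1/7 (E(Y) = -1*1/7 = -1/7)
(3*2)*E(0) = (3*2)*(-1/7) = 6*(-1/7) = -6/7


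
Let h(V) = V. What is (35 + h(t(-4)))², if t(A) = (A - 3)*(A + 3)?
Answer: 1764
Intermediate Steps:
t(A) = (-3 + A)*(3 + A)
(35 + h(t(-4)))² = (35 + (-9 + (-4)²))² = (35 + (-9 + 16))² = (35 + 7)² = 42² = 1764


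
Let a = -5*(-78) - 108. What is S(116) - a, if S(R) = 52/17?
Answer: -4742/17 ≈ -278.94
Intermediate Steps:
S(R) = 52/17 (S(R) = 52*(1/17) = 52/17)
a = 282 (a = 390 - 108 = 282)
S(116) - a = 52/17 - 1*282 = 52/17 - 282 = -4742/17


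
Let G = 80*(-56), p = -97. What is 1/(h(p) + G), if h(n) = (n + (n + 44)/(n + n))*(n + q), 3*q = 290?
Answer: -194/862865 ≈ -0.00022483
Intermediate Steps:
G = -4480
q = 290/3 (q = (1/3)*290 = 290/3 ≈ 96.667)
h(n) = (290/3 + n)*(n + (44 + n)/(2*n)) (h(n) = (n + (n + 44)/(n + n))*(n + 290/3) = (n + (44 + n)/((2*n)))*(290/3 + n) = (n + (44 + n)*(1/(2*n)))*(290/3 + n) = (n + (44 + n)/(2*n))*(290/3 + n) = (290/3 + n)*(n + (44 + n)/(2*n)))
1/(h(p) + G) = 1/((1/6)*(12760 - 97*(422 + 6*(-97)**2 + 583*(-97)))/(-97) - 4480) = 1/((1/6)*(-1/97)*(12760 - 97*(422 + 6*9409 - 56551)) - 4480) = 1/((1/6)*(-1/97)*(12760 - 97*(422 + 56454 - 56551)) - 4480) = 1/((1/6)*(-1/97)*(12760 - 97*325) - 4480) = 1/((1/6)*(-1/97)*(12760 - 31525) - 4480) = 1/((1/6)*(-1/97)*(-18765) - 4480) = 1/(6255/194 - 4480) = 1/(-862865/194) = -194/862865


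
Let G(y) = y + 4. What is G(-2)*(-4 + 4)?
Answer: 0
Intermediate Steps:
G(y) = 4 + y
G(-2)*(-4 + 4) = (4 - 2)*(-4 + 4) = 2*0 = 0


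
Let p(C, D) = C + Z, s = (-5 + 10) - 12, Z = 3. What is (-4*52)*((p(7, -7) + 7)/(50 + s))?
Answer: -3536/43 ≈ -82.233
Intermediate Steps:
s = -7 (s = 5 - 12 = -7)
p(C, D) = 3 + C (p(C, D) = C + 3 = 3 + C)
(-4*52)*((p(7, -7) + 7)/(50 + s)) = (-4*52)*(((3 + 7) + 7)/(50 - 7)) = -208*(10 + 7)/43 = -3536/43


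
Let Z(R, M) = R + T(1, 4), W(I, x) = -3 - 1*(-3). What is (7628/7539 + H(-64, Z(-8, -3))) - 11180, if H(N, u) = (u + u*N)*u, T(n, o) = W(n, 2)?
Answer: -114675640/7539 ≈ -15211.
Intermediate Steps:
W(I, x) = 0 (W(I, x) = -3 + 3 = 0)
T(n, o) = 0
Z(R, M) = R (Z(R, M) = R + 0 = R)
H(N, u) = u*(u + N*u) (H(N, u) = (u + N*u)*u = u*(u + N*u))
(7628/7539 + H(-64, Z(-8, -3))) - 11180 = (7628/7539 + (-8)**2*(1 - 64)) - 11180 = (7628*(1/7539) + 64*(-63)) - 11180 = (7628/7539 - 4032) - 11180 = -30389620/7539 - 11180 = -114675640/7539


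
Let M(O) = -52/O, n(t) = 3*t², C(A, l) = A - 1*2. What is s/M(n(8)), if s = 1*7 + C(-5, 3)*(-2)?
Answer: -1008/13 ≈ -77.538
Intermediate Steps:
C(A, l) = -2 + A (C(A, l) = A - 2 = -2 + A)
s = 21 (s = 1*7 + (-2 - 5)*(-2) = 7 - 7*(-2) = 7 + 14 = 21)
s/M(n(8)) = 21/((-52/(3*8²))) = 21/((-52/(3*64))) = 21/((-52/192)) = 21/((-52*1/192)) = 21/(-13/48) = 21*(-48/13) = -1008/13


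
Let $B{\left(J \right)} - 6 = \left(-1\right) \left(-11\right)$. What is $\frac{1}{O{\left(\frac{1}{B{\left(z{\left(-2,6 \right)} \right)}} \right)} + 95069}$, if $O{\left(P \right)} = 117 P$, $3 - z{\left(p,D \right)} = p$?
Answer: $\frac{17}{1616290} \approx 1.0518 \cdot 10^{-5}$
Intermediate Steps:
$z{\left(p,D \right)} = 3 - p$
$B{\left(J \right)} = 17$ ($B{\left(J \right)} = 6 - -11 = 6 + 11 = 17$)
$\frac{1}{O{\left(\frac{1}{B{\left(z{\left(-2,6 \right)} \right)}} \right)} + 95069} = \frac{1}{\frac{117}{17} + 95069} = \frac{1}{\frac{1616290}{17}} = \frac{17}{1616290}$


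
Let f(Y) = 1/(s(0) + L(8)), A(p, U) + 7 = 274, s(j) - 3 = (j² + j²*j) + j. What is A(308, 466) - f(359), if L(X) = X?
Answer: 2936/11 ≈ 266.91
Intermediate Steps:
s(j) = 3 + j + j² + j³ (s(j) = 3 + ((j² + j²*j) + j) = 3 + ((j² + j³) + j) = 3 + (j + j² + j³) = 3 + j + j² + j³)
A(p, U) = 267 (A(p, U) = -7 + 274 = 267)
f(Y) = 1/11 (f(Y) = 1/((3 + 0 + 0² + 0³) + 8) = 1/((3 + 0 + 0 + 0) + 8) = 1/(3 + 8) = 1/11)
A(308, 466) - f(359) = 267 - 1*1/11 = 267 - 1/11 = 2936/11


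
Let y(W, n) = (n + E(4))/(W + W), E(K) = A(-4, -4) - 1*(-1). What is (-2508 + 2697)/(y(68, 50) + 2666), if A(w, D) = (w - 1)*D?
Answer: 25704/362647 ≈ 0.070879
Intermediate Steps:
A(w, D) = D*(-1 + w) (A(w, D) = (-1 + w)*D = D*(-1 + w))
E(K) = 21 (E(K) = -4*(-1 - 4) - 1*(-1) = -4*(-5) + 1 = 20 + 1 = 21)
y(W, n) = (21 + n)/(2*W) (y(W, n) = (n + 21)/(W + W) = (21 + n)/((2*W)) = (21 + n)*(1/(2*W)) = (21 + n)/(2*W))
(-2508 + 2697)/(y(68, 50) + 2666) = (-2508 + 2697)/((1/2)*(21 + 50)/68 + 2666) = 189/((1/2)*(1/68)*71 + 2666) = 189/(71/136 + 2666) = 189/(362647/136) = 189*(136/362647) = 25704/362647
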